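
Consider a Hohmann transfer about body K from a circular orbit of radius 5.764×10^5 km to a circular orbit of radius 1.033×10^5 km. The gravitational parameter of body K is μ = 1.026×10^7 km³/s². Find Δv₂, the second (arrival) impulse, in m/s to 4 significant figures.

Δv₂ = 3013 m/s

Semi-major axis of the transfer orbit: a_t = (5.764×10^5 + 1.033×10^5)/2 = 3.3985×10^5 km.
On the circular orbit at r = 1.033×10^5 km, v_c = √(μ/r) = 9.9661 km/s.
Vis-viva on the transfer ellipse at r = 1.033×10^5 km gives v_t = √[μ(2/r − 1/a_t)] = 12.979 km/s.
Δv₂ = |v_t − v_c| = |12.979 − 9.9661| = 3.013 km/s.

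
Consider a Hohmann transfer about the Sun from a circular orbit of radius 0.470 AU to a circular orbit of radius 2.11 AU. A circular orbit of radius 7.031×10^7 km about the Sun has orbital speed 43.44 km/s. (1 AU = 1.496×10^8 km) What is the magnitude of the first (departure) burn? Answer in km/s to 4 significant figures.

Δv₁ = 12.12 km/s

From the circular-orbit relation v² = μ/r at r = 7.031×10^7 km: μ = v²r = (43.44)² × 7.031×10^7 = 1.32677×10^11 km³/s².
In km: r₁ = 0.470 × 1.496×10^8 = 7.0312×10^7 km; r₂ = 2.11 × 1.496×10^8 = 3.15656×10^8 km.
Semi-major axis of the transfer orbit: a_t = (7.0312×10^7 + 3.15656×10^8)/2 = 1.92984×10^8 km.
Circular speed at r = 7.0312×10^7 km: v_c = √(μ/r) = 43.44 km/s.
Vis-viva on the transfer ellipse at r = 7.0312×10^7 km gives v_t = √[μ(2/r − 1/a_t)] = 55.56 km/s.
Δv₁ = |v_t − v_c| = |55.56 − 43.44| = 12.12 km/s.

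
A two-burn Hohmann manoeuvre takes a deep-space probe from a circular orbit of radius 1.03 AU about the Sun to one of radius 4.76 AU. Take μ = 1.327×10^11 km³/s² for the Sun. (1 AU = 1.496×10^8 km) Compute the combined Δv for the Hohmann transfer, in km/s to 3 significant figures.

In km: r₁ = 1.03 × 1.496×10^8 = 1.54088×10^8 km; r₂ = 4.76 × 1.496×10^8 = 7.12096×10^8 km.
Semi-major axis of the transfer orbit: a_t = (1.54088×10^8 + 7.12096×10^8)/2 = 4.33092×10^8 km.
Circular speed at r₁: v₁ = √(μ/r₁) = √(1.327×10^11/1.54088×10^8) = 29.346 km/s.
On the transfer ellipse at r₁, vis-viva gives v_p = √[μ(2/r₁ − 1/a_t)] = 37.630 km/s.
First burn Δv₁ = |v_p − v₁| = 8.284 km/s.
At r₂, v₂ = √(μ/r₂) = 13.6511 km/s.
Transfer-orbit speed at r₂: v_a = √[μ(2/r₂ − 1/a_t)] = 8.14255 km/s.
Second burn Δv₂ = |v₂ − v_a| = 5.509 km/s.
Total Δv = Δv₁ + Δv₂ = 13.79 km/s.

Δv = 13.8 km/s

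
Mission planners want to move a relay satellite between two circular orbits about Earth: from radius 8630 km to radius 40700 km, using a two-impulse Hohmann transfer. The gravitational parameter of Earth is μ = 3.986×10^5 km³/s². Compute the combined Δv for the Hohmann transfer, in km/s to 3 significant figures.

Δv = 3.21 km/s

Semi-major axis of the transfer orbit: a_t = (8630 + 40700)/2 = 24665 km.
Circular speed at r₁: v₁ = √(μ/r₁) = √(3.986×10^5/8630) = 6.796 km/s.
On the transfer ellipse at r₁, vis-viva equation gives v_p = √[μ(2/r₁ − 1/a_t)] = 8.730 km/s.
First burn Δv₁ = |v_p − v₁| = 1.934 km/s.
Circular speed at r₂: v₂ = √(μ/r₂) = 3.129 km/s.
Transfer-orbit speed at r₂: v_a = √[μ(2/r₂ − 1/a_t)] = 1.851 km/s.
Second burn Δv₂ = |v₂ − v_a| = 1.278 km/s.
Δv = Δv₁ + Δv₂ = 1.934 + 1.278 = 3.212 km/s.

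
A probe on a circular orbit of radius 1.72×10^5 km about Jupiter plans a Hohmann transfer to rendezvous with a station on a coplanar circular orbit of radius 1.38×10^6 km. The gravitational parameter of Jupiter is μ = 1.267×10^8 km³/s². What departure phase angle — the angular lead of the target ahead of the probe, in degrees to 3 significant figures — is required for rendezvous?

φ = 104°

Semi-major axis of the transfer orbit: a_t = (1.720×10^5 + 1.380×10^6)/2 = 7.760×10^5 km.
Transfer time t = π√(a_t³/μ) = 1.908×10^5 s.
The target's mean motion on its circular orbit is ω₂ = √(μ/r₂³) = 6.943×10^-6 rad/s.
Angle swept by the target during transfer: ω₂·t = 1.3247 rad = 75.90°.
Arrival is 180° from departure on the ellipse, so φ = 180° − 75.90° = 104°.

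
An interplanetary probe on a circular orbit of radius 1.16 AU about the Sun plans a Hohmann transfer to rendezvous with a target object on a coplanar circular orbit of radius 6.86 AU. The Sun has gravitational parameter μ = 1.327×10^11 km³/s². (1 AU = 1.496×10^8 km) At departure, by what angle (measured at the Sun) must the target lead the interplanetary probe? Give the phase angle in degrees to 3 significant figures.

In km: r₁ = 1.16 × 1.496×10^8 = 1.73536×10^8 km; r₂ = 6.86 × 1.496×10^8 = 1.026256×10^9 km.
Semi-major axis of the transfer orbit: a_t = (1.73536×10^8 + 1.026256×10^9)/2 = 5.99896×10^8 km.
Transfer time t = π√(a_t³/μ) = 1.26715×10^8 s.
Target angular speed ω₂ = √(μ/r₂³) = 1.10803×10^-8 rad/s.
Angle swept by the target during transfer: ω₂·t = 1.40404 rad = 80.446°.
Arrival is 180° from departure on the ellipse, so φ = 180° − 80.446° = 99.6°.

φ = 99.6°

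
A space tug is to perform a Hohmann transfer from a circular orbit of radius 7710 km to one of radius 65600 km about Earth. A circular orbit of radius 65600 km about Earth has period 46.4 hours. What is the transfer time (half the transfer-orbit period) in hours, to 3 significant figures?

t = 9.69 hours

From Kepler's third law T² = 4π²r³/μ at r = 65600 km, T = 46.4 hours = 46.4 × 3600 s = 1.6704×10^5 s: μ = 4π²r³/T² = 3.99420×10^5 km³/s².
Semi-major axis of the transfer orbit: a_t = (7710 + 65600)/2 = 36655 km.
Transfer time t = π√(a_t³/μ) = π√((36655)³ / 3.99420×10^5) = 34880 s.
Converting: 34880 s ÷ 3600 s/hour = 9.69 hours.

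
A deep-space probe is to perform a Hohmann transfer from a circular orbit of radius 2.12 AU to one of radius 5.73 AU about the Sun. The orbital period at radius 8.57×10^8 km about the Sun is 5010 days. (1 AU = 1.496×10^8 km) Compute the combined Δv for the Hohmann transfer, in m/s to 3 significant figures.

Δv = 7560 m/s

From Kepler's third law T² = 4π²r³/μ at r = 8.57×10^8 km, T = 5010 days = 5010 × 86400 s = 4.32864×10^8 s: μ = 4π²r³/T² = 1.32617×10^11 km³/s².
In km: r₁ = 2.12 × 1.496×10^8 = 3.17152×10^8 km; r₂ = 5.73 × 1.496×10^8 = 8.57208×10^8 km.
The Hohmann ellipse has a_t = (r₁ + r₂)/2 = 5.8718×10^8 km.
At r₁ the circular-orbit speed is v₁ = √(μ/r₁) = 20.449 km/s.
Transfer-orbit speed at r₁ (vis-viva equation): v_p = √[μ(2/r₁ − 1/a_t)] = 24.707 km/s.
First burn Δv₁ = |v_p − v₁| = 4.258 km/s.
At r₂, v₂ = √(μ/r₂) = 12.438 km/s.
Transfer-orbit speed at r₂: v_a = √[μ(2/r₂ − 1/a_t)] = 9.1412 km/s.
Second burn Δv₂ = |v₂ − v_a| = 3.297 km/s.
Total Δv = Δv₁ + Δv₂ = 7.555 km/s.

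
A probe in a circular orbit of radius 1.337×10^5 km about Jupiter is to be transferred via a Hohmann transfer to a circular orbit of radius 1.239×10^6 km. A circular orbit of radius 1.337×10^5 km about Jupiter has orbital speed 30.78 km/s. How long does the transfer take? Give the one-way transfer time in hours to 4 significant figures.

t = 44.09 hours

From the circular-orbit relation v² = μ/r at r = 1.337×10^5 km: μ = v²r = (30.78)² × 1.337×10^5 = 1.26669×10^8 km³/s².
Semi-major axis of the transfer orbit: a_t = (1.337×10^5 + 1.239×10^6)/2 = 6.8635×10^5 km.
By Kepler's third law the transfer-orbit period is T = 2π√(a_t³/μ), so t = T/2 = 1.5872×10^5 s.
Converting: 1.5872×10^5 s ÷ 3600 s/hour = 44.09 hours.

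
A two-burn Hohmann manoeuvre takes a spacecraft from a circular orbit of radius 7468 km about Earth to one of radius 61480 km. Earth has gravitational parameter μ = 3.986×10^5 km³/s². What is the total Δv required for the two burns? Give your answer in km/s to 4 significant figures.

Δv = 3.812 km/s

Semi-major axis of the transfer orbit: a_t = (7468 + 61480)/2 = 34474 km.
Circular speed at r₁: v₁ = √(μ/r₁) = √(3.986×10^5/7468) = 7.3058 km/s.
On the transfer ellipse at r₁, vis-viva gives v_p = √[μ(2/r₁ − 1/a_t)] = 9.7564 km/s.
First burn Δv₁ = |v_p − v₁| = 2.451 km/s.
At r₂, v₂ = √(μ/r₂) = 2.546 km/s.
Transfer-orbit speed at r₂: v_a = √[μ(2/r₂ − 1/a_t)] = 1.185 km/s.
Second burn Δv₂ = |v₂ − v_a| = 1.361 km/s.
Total Δv = Δv₁ + Δv₂ = 3.812 km/s.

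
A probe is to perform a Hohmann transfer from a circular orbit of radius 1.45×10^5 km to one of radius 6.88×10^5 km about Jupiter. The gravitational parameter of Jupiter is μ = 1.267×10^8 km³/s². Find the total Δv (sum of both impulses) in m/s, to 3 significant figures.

Δv = 14000 m/s

The Hohmann ellipse has a_t = (r₁ + r₂)/2 = 4.165×10^5 km.
At r₁ the circular-orbit speed is v₁ = √(μ/r₁) = 29.5600 km/s.
On the transfer ellipse at r₁, v² = μ(2/r − 1/a) gives v_p = √[μ(2/r₁ − 1/a_t)] = 37.9919 km/s.
First burn Δv₁ = |v_p − v₁| = 8.4319 km/s.
At r₂, v₂ = √(μ/r₂) = 13.5704 km/s.
Transfer-orbit speed at r₂: v_a = √[μ(2/r₂ − 1/a_t)] = 8.00701 km/s.
Second burn Δv₂ = |v₂ − v_a| = 5.5634 km/s.
Total Δv = Δv₁ + Δv₂ = 14.00 km/s.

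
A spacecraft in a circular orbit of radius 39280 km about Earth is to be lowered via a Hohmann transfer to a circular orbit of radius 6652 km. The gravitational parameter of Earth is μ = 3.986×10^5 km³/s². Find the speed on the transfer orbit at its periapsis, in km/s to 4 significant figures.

Transfer-ellipse semi-major axis a_t = (r₁ + r₂)/2 = (39280 + 6652)/2 = 22966 km.
At periapsis, r = 6652 km.
Vis-viva: v = √[μ(2/r − 1/a_t)] = √[3.986×10^5 × (2/6652 − 1/22966)] = 10.12 km/s.

v = 10.12 km/s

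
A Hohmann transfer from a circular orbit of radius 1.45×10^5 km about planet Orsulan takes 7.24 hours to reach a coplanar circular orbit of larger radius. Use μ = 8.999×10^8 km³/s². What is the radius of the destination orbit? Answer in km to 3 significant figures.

Transfer time t = 7.24 hours = 26064 s, and t = π√(a_t³/μ).
So a_t = (μ t²/π²)^(1/3) = (8.999×10^8 × (26064)² / π²)^(1/3) = 3.9566×10^5 km.
Since a_t = (r₁ + r₂)/2, r₂ = 2a_t − r₁ = 2×3.9566×10^5 − 1.450×10^5 = 6.4632×10^5 km.

r₂ = 6.46×10^5 km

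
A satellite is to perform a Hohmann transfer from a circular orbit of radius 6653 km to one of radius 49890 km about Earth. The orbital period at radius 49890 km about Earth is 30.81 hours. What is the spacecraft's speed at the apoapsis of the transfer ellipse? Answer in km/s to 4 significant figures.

From Kepler's third law T² = 4π²r³/μ at r = 49890 km, T = 30.81 hours = 30.81 × 3600 s = 1.10916×10^5 s: μ = 4π²r³/T² = 3.98485×10^5 km³/s².
Transfer-ellipse semi-major axis a_t = (r₁ + r₂)/2 = (6653 + 49890)/2 = 28271.5 km.
At apoapsis, r = 49890 km.
Applying v² = μ(2/r − 1/a_t): v = 1.371 km/s.

v = 1.371 km/s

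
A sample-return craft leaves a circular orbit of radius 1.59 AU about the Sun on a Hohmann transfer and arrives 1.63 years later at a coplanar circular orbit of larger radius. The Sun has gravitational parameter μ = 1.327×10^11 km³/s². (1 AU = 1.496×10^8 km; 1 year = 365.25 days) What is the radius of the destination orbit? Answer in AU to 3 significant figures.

In km: r₁ = 1.59 × 1.496×10^8 = 2.37864×10^8 km.
Transfer time t = 1.63 years × 365.25 × 86400 s = 5.1438888×10^7 s, and t = π√(a_t³/μ).
So a_t = (μ t²/π²)^(1/3) = (1.327×10^11 × (5.1438888×10^7)² / π²)^(1/3) = 3.2889×10^8 km.
Since a_t = (r₁ + r₂)/2, r₂ = 2a_t − r₁ = 2×3.2889×10^8 − 2.37864×10^8 = 4.19916×10^8 km.
In AU: r₂ = 4.19916×10^8 / 1.496×10^8 = 2.81 AU.

r₂ = 2.81 AU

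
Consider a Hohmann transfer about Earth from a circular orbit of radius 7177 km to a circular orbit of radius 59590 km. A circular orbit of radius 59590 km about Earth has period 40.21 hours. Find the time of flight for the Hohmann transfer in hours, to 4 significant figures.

From Kepler's third law T² = 4π²r³/μ at r = 59590 km, T = 40.21 hours = 40.21 × 3600 s = 1.44756×10^5 s: μ = 4π²r³/T² = 3.98664×10^5 km³/s².
Semi-major axis of the transfer orbit: a_t = (7177 + 59590)/2 = 33383.5 km.
Half the transfer-orbit period gives t = π√(a_t³/μ) = 30349 s.
Converting: 30349 s ÷ 3600 s/hour = 8.430 hours.

t = 8.430 hours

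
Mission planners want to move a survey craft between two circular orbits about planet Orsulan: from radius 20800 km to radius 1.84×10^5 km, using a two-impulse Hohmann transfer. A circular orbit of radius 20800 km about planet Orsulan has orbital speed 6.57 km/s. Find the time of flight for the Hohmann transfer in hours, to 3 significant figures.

From the circular-orbit relation v² = μ/r at r = 20800 km: μ = v²r = (6.57)² × 20800 = 8.97830×10^5 km³/s².
Semi-major axis of the transfer orbit: a_t = (20800 + 1.840×10^5)/2 = 1.024×10^5 km.
By Kepler's third law the transfer-orbit period is T = 2π√(a_t³/μ), so t = T/2 = 1.086×10^5 s.
Converting: 1.086×10^5 s ÷ 3600 s/hour = 30.2 hours.

t = 30.2 hours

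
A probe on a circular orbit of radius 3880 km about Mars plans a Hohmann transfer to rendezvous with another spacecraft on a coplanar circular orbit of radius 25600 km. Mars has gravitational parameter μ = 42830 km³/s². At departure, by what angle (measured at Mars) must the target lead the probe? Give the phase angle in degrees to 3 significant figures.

Transfer-ellipse semi-major axis a_t = (r₁ + r₂)/2 = (3880 + 25600)/2 = 14740 km.
Transfer time t = π√(a_t³/μ) = 27166 s.
The target's mean motion on its circular orbit is ω₂ = √(μ/r₂³) = 5.0526×10^-5 rad/s.
Angle swept by the target during transfer: ω₂·t = 1.3726 rad = 78.64°.
The probe traverses 180° on the transfer ellipse, so the target must lead by 180° − 78.64° = 101°.

φ = 101°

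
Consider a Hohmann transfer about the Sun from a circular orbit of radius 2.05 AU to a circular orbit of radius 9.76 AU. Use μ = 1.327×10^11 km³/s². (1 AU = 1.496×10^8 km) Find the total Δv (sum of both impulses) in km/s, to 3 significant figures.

In km: r₁ = 2.05 × 1.496×10^8 = 3.0668×10^8 km; r₂ = 9.76 × 1.496×10^8 = 1.460096×10^9 km.
The Hohmann ellipse has a_t = (r₁ + r₂)/2 = 8.83388×10^8 km.
At r₁ the circular-orbit speed is v₁ = √(μ/r₁) = 20.80141 km/s.
On the transfer ellipse at r₁, v² = μ(2/r − 1/a) gives v_p = √[μ(2/r₁ − 1/a_t)] = 26.74285 km/s.
First burn Δv₁ = |v_p − v₁| = 5.9414 km/s.
Circular speed at r₂: v₂ = √(μ/r₂) = 9.5333 km/s.
Transfer-orbit speed at r₂: v_a = √[μ(2/r₂ − 1/a_t)] = 5.6171 km/s.
Second burn Δv₂ = |v₂ − v_a| = 3.9162 km/s.
Δv = Δv₁ + Δv₂ = 5.9414 + 3.9162 = 9.858 km/s.

Δv = 9.86 km/s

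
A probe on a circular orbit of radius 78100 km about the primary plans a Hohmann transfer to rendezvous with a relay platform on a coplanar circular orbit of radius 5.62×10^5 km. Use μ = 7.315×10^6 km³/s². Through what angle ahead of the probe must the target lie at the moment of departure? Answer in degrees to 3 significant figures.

Semi-major axis of the transfer orbit: a_t = (78100 + 5.620×10^5)/2 = 3.2005×10^5 km.
Transfer time t = π√(a_t³/μ) = 2.103×10^5 s.
The target's mean motion on its circular orbit is ω₂ = √(μ/r₂³) = 6.420×10^-6 rad/s.
Angle swept by the target during transfer: ω₂·t = 1.3501 rad = 77.36°.
The probe traverses 180° on the transfer ellipse, so the target must lead by 180° − 77.36° = 103°.

φ = 103°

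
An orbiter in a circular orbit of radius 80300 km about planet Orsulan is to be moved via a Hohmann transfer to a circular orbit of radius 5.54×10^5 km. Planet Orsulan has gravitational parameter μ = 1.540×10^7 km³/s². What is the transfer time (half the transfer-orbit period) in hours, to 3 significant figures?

The Hohmann ellipse has a_t = (r₁ + r₂)/2 = 3.1715×10^5 km.
Transfer time t = π√(a_t³/μ) = π√((3.1715×10^5)³ / 1.540×10^7) = 1.430×10^5 s.
Converting: 1.430×10^5 s ÷ 3600 s/hour = 39.7 hours.

t = 39.7 hours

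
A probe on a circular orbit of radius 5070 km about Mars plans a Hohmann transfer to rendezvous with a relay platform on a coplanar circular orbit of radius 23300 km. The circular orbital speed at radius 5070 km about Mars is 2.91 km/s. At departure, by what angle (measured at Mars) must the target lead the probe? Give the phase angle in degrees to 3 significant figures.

From the circular-orbit relation v² = μ/r at r = 5070 km: μ = v²r = (2.91)² × 5070 = 42933.3 km³/s².
Semi-major axis of the transfer orbit: a_t = (5070 + 23300)/2 = 14185 km.
Transfer time t = π√(a_t³/μ) = 25615 s.
The target's mean motion on its circular orbit is ω₂ = √(μ/r₂³) = 5.8259×10^-5 rad/s.
Angle swept by the target during transfer: ω₂·t = 1.4923 rad = 85.50°.
The probe traverses 180° on the transfer ellipse, so the target must lead by 180° − 85.50° = 94.5°.

φ = 94.5°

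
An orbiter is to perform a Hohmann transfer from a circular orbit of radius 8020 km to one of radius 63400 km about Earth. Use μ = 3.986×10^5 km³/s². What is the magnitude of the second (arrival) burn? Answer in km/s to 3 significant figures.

Δv₂ = 1.32 km/s

Semi-major axis of the transfer orbit: a_t = (8020 + 63400)/2 = 35710 km.
On the circular orbit at r = 63400 km, v_c = √(μ/r) = 2.507 km/s.
Vis-viva on the transfer ellipse at r = 63400 km gives v_t = √[μ(2/r − 1/a_t)] = 1.188 km/s.
Δv₂ = |v_t − v_c| = |1.188 − 2.507| = 1.319 km/s.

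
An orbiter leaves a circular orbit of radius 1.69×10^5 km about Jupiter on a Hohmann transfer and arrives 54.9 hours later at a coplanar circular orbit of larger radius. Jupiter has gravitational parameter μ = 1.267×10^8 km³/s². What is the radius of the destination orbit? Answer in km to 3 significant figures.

r₂ = 1.42×10^6 km

Transfer time t = 54.9 hours = 1.9764×10^5 s, and t = π√(a_t³/μ).
So a_t = (μ t²/π²)^(1/3) = (1.267×10^8 × (1.9764×10^5)² / π²)^(1/3) = 7.9447×10^5 km.
Since a_t = (r₁ + r₂)/2, r₂ = 2a_t − r₁ = 2×7.9447×10^5 − 1.690×10^5 = 1.41994×10^6 km.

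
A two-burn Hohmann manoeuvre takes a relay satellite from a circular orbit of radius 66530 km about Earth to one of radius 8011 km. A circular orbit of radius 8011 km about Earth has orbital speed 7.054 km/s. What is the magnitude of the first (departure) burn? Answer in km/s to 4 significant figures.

From the circular-orbit relation v² = μ/r at r = 8011 km: μ = v²r = (7.054)² × 8011 = 3.98619×10^5 km³/s².
The Hohmann ellipse has a_t = (r₁ + r₂)/2 = 37270.5 km.
On the circular orbit at r = 66530 km, v_c = √(μ/r) = 2.448 km/s.
Transfer-orbit speed at the same r (vis-viva, a = a_t): v_t = √[μ(2/r − 1/a_t)] = 1.135 km/s.
Δv₁ = |v_t − v_c| = |1.135 − 2.448| = 1.313 km/s.

Δv₁ = 1.313 km/s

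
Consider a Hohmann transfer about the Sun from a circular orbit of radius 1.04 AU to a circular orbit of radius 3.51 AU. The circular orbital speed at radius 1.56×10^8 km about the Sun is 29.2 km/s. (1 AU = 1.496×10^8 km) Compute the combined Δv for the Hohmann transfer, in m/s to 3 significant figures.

From the circular-orbit relation v² = μ/r at r = 1.56×10^8 km: μ = v²r = (29.2)² × 1.56×10^8 = 1.33012×10^11 km³/s².
In km: r₁ = 1.04 × 1.496×10^8 = 1.55584×10^8 km; r₂ = 3.51 × 1.496×10^8 = 5.25096×10^8 km.
Semi-major axis of the transfer orbit: a_t = (1.55584×10^8 + 5.25096×10^8)/2 = 3.4034×10^8 km.
Circular speed at r₁: v₁ = √(μ/r₁) = √(1.33012×10^11/1.55584×10^8) = 29.239 km/s.
On the transfer ellipse at r₁, v² = μ(2/r − 1/a) gives v_p = √[μ(2/r₁ − 1/a_t)] = 36.318 km/s.
First burn Δv₁ = |v_p − v₁| = 7.079 km/s.
Circular speed at r₂: v₂ = √(μ/r₂) = 15.916 km/s.
Transfer-orbit speed at r₂: v_a = √[μ(2/r₂ − 1/a_t)] = 10.761 km/s.
Second burn Δv₂ = |v₂ − v_a| = 5.155 km/s.
Δv = Δv₁ + Δv₂ = 7.079 + 5.155 = 12.23 km/s.

Δv = 12200 m/s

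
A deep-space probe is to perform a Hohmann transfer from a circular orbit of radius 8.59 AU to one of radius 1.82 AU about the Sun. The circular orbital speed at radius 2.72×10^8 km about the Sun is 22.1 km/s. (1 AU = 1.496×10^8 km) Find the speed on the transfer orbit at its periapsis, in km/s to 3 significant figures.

From the circular-orbit relation v² = μ/r at r = 2.72×10^8 km: μ = v²r = (22.1)² × 2.72×10^8 = 1.32848×10^11 km³/s².
In km: r₁ = 8.59 × 1.496×10^8 = 1.285064×10^9 km; r₂ = 1.82 × 1.496×10^8 = 2.72272×10^8 km.
The Hohmann ellipse has a_t = (r₁ + r₂)/2 = 7.78668×10^8 km.
At periapsis, r = 2.72272×10^8 km.
From the vis-viva equation, v = √[μ(2/r − 1/a_t)] = 28.38 km/s.

v = 28.4 km/s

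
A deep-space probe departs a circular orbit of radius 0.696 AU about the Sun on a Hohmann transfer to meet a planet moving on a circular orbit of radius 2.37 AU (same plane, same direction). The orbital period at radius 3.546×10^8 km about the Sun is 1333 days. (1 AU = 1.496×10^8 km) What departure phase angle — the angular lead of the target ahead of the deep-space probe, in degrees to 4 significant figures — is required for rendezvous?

φ = 86.36°

From Kepler's third law T² = 4π²r³/μ at r = 3.546×10^8 km, T = 1333 days = 1333 × 86400 s = 1.151712×10^8 s: μ = 4π²r³/T² = 1.32705×10^11 km³/s².
In km: r₁ = 0.696 × 1.496×10^8 = 1.041216×10^8 km; r₂ = 2.37 × 1.496×10^8 = 3.54552×10^8 km.
Transfer-ellipse semi-major axis a_t = (r₁ + r₂)/2 = (1.041216×10^8 + 3.54552×10^8)/2 = 2.293368×10^8 km.
The half-period of the transfer ellipse is t = π√(a_t³/μ) = 2.9951×10^7 s.
The target's mean motion on its circular orbit is ω₂ = √(μ/r₂³) = 5.4566×10^-8 rad/s.
Angle swept by the target during transfer: ω₂·t = 1.6343 rad = 93.64°.
The deep-space probe traverses 180° on the transfer ellipse, so the target must lead by 180° − 93.64° = 86.36°.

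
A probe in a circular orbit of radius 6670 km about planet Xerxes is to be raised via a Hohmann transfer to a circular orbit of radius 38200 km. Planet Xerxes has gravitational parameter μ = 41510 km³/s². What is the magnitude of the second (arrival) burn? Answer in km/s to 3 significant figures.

Transfer-ellipse semi-major axis a_t = (r₁ + r₂)/2 = (6670 + 38200)/2 = 22435 km.
On the circular orbit at r = 38200 km, v_c = √(μ/r) = 1.0424 km/s.
Transfer-orbit speed at the same r (vis-viva, a = a_t): v_t = √[μ(2/r − 1/a_t)] = 0.56839 km/s.
Δv₂ = |v_t − v_c| = |0.56839 − 1.0424| = 0.4740 km/s.

Δv₂ = 0.474 km/s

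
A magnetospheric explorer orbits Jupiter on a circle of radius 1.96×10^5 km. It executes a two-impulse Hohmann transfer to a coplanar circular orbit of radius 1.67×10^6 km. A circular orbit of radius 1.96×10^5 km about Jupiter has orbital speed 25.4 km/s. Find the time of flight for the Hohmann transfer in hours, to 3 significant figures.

From the circular-orbit relation v² = μ/r at r = 1.96×10^5 km: μ = v²r = (25.4)² × 1.96×10^5 = 1.26451×10^8 km³/s².
Semi-major axis of the transfer orbit: a_t = (1.960×10^5 + 1.670×10^6)/2 = 9.330×10^5 km.
By Kepler's third law the transfer-orbit period is T = 2π√(a_t³/μ), so t = T/2 = 2.518×10^5 s.
Converting: 2.518×10^5 s ÷ 3600 s/hour = 69.9 hours.

t = 69.9 hours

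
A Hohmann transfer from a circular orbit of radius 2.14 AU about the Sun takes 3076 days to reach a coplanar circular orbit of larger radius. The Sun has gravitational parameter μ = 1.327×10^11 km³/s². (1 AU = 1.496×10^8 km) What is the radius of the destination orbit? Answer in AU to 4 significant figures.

In km: r₁ = 2.14 × 1.496×10^8 = 3.20144×10^8 km.
Transfer time t = 3076 days = 2.657664×10^8 s, and t = π√(a_t³/μ).
So a_t = (μ t²/π²)^(1/3) = (1.327×10^11 × (2.657664×10^8)² / π²)^(1/3) = 9.8293×10^8 km.
Since a_t = (r₁ + r₂)/2, r₂ = 2a_t − r₁ = 2×9.8293×10^8 − 3.20144×10^8 = 1.645716×10^9 km.
In AU: r₂ = 1.645716×10^9 / 1.496×10^8 = 11.00 AU.

r₂ = 11.00 AU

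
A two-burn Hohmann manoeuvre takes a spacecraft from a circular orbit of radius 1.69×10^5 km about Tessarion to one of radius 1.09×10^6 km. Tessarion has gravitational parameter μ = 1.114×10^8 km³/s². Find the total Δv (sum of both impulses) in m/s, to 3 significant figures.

Δv = 13000 m/s

The Hohmann ellipse has a_t = (r₁ + r₂)/2 = 6.295×10^5 km.
Circular speed at r₁: v₁ = √(μ/r₁) = √(1.114×10^8/1.690×10^5) = 25.67 km/s.
On the transfer ellipse at r₁, vis-viva equation gives v_p = √[μ(2/r₁ − 1/a_t)] = 33.78 km/s.
First burn Δv₁ = |v_p − v₁| = 8.110 km/s.
At r₂, v₂ = √(μ/r₂) = 10.109 km/s.
Transfer-orbit speed at r₂: v_a = √[μ(2/r₂ − 1/a_t)] = 5.2381 km/s.
Second burn Δv₂ = |v₂ − v_a| = 4.871 km/s.
Total Δv = Δv₁ + Δv₂ = 12.98 km/s.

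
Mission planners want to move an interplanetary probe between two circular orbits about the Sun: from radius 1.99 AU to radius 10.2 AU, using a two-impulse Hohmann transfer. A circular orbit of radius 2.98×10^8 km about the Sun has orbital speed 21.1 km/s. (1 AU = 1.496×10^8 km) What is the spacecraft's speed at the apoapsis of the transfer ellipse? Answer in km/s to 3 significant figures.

v = 5.33 km/s

From the circular-orbit relation v² = μ/r at r = 2.98×10^8 km: μ = v²r = (21.1)² × 2.98×10^8 = 1.32673×10^11 km³/s².
In km: r₁ = 1.99 × 1.496×10^8 = 2.97704×10^8 km; r₂ = 10.2 × 1.496×10^8 = 1.52592×10^9 km.
Transfer-ellipse semi-major axis a_t = (r₁ + r₂)/2 = (2.97704×10^8 + 1.52592×10^9)/2 = 9.11812×10^8 km.
At apoapsis, r = 1.52592×10^9 km.
Vis-viva: v = √[μ(2/r − 1/a_t)] = √[1.32673×10^11 × (2/1.52592×10^9 − 1/9.11812×10^8)] = 5.328 km/s.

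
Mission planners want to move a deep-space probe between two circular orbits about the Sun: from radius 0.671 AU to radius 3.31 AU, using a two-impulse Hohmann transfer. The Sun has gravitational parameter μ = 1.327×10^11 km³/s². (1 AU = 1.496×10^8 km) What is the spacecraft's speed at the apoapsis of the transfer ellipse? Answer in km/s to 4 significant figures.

In km: r₁ = 0.671 × 1.496×10^8 = 1.003816×10^8 km; r₂ = 3.31 × 1.496×10^8 = 4.95176×10^8 km.
Transfer-ellipse semi-major axis a_t = (r₁ + r₂)/2 = (1.003816×10^8 + 4.95176×10^8)/2 = 2.977788×10^8 km.
At apoapsis, r = 4.95176×10^8 km.
Applying v² = μ(2/r − 1/a_t): v = 9.505 km/s.

v = 9.505 km/s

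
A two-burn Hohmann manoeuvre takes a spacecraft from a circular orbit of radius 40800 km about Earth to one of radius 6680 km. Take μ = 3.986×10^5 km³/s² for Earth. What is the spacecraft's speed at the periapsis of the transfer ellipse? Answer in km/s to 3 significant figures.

Transfer-ellipse semi-major axis a_t = (r₁ + r₂)/2 = (40800 + 6680)/2 = 23740 km.
At periapsis, r = 6680 km.
From the vis-viva equation, v = √[μ(2/r − 1/a_t)] = 10.13 km/s.

v = 10.1 km/s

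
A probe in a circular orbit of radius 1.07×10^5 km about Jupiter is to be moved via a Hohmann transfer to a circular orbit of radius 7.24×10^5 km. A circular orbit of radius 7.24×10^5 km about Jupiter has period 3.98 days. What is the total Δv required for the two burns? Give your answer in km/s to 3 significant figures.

From Kepler's third law T² = 4π²r³/μ at r = 7.24×10^5 km, T = 3.98 days = 3.98 × 86400 s = 3.43872×10^5 s: μ = 4π²r³/T² = 1.26702×10^8 km³/s².
The Hohmann ellipse has a_t = (r₁ + r₂)/2 = 4.155×10^5 km.
At r₁ the circular-orbit speed is v₁ = √(μ/r₁) = 34.41 km/s.
Transfer-orbit speed at r₁ (vis-viva): v_p = √[μ(2/r₁ − 1/a_t)] = 45.42 km/s.
First burn Δv₁ = |v_p − v₁| = 11.01 km/s.
Circular speed at r₂: v₂ = √(μ/r₂) = 13.229 km/s.
Transfer-orbit speed at r₂: v_a = √[μ(2/r₂ − 1/a_t)] = 6.7132 km/s.
Second burn Δv₂ = |v₂ − v_a| = 6.516 km/s.
Δv = Δv₁ + Δv₂ = 11.01 + 6.516 = 17.53 km/s.

Δv = 17.5 km/s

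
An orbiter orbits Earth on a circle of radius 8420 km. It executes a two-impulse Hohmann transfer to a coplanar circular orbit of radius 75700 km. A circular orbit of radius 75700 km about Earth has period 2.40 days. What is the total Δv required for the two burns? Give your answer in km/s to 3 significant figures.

From Kepler's third law T² = 4π²r³/μ at r = 75700 km, T = 2.40 days = 2.40 × 86400 s = 2.0736×10^5 s: μ = 4π²r³/T² = 3.98288×10^5 km³/s².
The Hohmann ellipse has a_t = (r₁ + r₂)/2 = 42060 km.
Circular speed at r₁: v₁ = √(μ/r₁) = √(3.98288×10^5/8420) = 6.8777 km/s.
Transfer-orbit speed at r₁ (vis-viva): v_p = √[μ(2/r₁ − 1/a_t)] = 9.2269 km/s.
First burn Δv₁ = |v_p − v₁| = 2.3492 km/s.
At r₂, v₂ = √(μ/r₂) = 2.2938 km/s.
Transfer-orbit speed at r₂: v_a = √[μ(2/r₂ − 1/a_t)] = 1.0263 km/s.
Second burn Δv₂ = |v₂ − v_a| = 1.2675 km/s.
Δv = Δv₁ + Δv₂ = 2.3492 + 1.2675 = 3.617 km/s.

Δv = 3.62 km/s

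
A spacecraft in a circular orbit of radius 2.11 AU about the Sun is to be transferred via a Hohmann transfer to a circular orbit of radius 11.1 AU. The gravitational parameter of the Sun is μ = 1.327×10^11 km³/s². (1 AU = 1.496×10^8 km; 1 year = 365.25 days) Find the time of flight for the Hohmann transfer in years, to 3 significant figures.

In km: r₁ = 2.11 × 1.496×10^8 = 3.15656×10^8 km; r₂ = 11.1 × 1.496×10^8 = 1.66056×10^9 km.
The Hohmann ellipse has a_t = (r₁ + r₂)/2 = 9.88108×10^8 km.
Half the transfer-orbit period gives t = π√(a_t³/μ) = 2.679×10^8 s.
Converting: 2.679×10^8 s ÷ 3.15576×10^7 s/year (365.25 × 86400) = 8.49 years.

t = 8.49 years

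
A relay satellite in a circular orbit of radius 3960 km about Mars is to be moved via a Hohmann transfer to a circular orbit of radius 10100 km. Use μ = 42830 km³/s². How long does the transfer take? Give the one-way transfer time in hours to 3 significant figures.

t = 2.49 hours

Semi-major axis of the transfer orbit: a_t = (3960 + 10100)/2 = 7030 km.
Half the transfer-orbit period gives t = π√(a_t³/μ) = 8948 s.
Converting: 8948 s ÷ 3600 s/hour = 2.49 hours.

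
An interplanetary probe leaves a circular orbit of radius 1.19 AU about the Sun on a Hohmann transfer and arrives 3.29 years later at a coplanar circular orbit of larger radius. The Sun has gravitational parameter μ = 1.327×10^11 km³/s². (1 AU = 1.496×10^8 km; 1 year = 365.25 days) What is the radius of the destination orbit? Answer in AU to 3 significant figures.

r₂ = 5.83 AU

In km: r₁ = 1.19 × 1.496×10^8 = 1.78024×10^8 km.
Transfer time t = 3.29 years × 365.25 × 86400 s = 1.03824504×10^8 s, and t = π√(a_t³/μ).
So a_t = (μ t²/π²)^(1/3) = (1.327×10^11 × (1.03824504×10^8)² / π²)^(1/3) = 5.2528×10^8 km.
Since a_t = (r₁ + r₂)/2, r₂ = 2a_t − r₁ = 2×5.2528×10^8 − 1.78024×10^8 = 8.72536×10^8 km.
In AU: r₂ = 8.72536×10^8 / 1.496×10^8 = 5.83 AU.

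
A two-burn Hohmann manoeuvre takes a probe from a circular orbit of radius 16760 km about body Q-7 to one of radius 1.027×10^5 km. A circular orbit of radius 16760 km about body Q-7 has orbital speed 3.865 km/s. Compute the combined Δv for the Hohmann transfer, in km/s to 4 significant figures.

From the circular-orbit relation v² = μ/r at r = 16760 km: μ = v²r = (3.865)² × 16760 = 2.50365×10^5 km³/s².
The Hohmann ellipse has a_t = (r₁ + r₂)/2 = 59730 km.
At r₁ the circular-orbit speed is v₁ = √(μ/r₁) = 3.865 km/s.
Transfer-orbit speed at r₁ (vis-viva): v_p = √[μ(2/r₁ − 1/a_t)] = 5.068 km/s.
First burn Δv₁ = |v_p − v₁| = 1.203 km/s.
Circular speed at r₂: v₂ = √(μ/r₂) = 1.5614 km/s.
Transfer-orbit speed at r₂: v_a = √[μ(2/r₂ − 1/a_t)] = 0.82707 km/s.
Second burn Δv₂ = |v₂ − v_a| = 0.7343 km/s.
Δv = Δv₁ + Δv₂ = 1.203 + 0.7343 = 1.937 km/s.

Δv = 1.937 km/s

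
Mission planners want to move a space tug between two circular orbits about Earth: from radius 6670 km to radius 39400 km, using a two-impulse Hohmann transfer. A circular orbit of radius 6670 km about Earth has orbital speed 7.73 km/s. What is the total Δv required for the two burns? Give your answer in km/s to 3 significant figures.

Δv = 3.85 km/s

From the circular-orbit relation v² = μ/r at r = 6670 km: μ = v²r = (7.73)² × 6670 = 3.98552×10^5 km³/s².
Semi-major axis of the transfer orbit: a_t = (6670 + 39400)/2 = 23035 km.
Circular speed at r₁: v₁ = √(μ/r₁) = √(3.98552×10^5/6670) = 7.730 km/s.
Transfer-orbit speed at r₁ (v² = μ(2/r − 1/a)): v_p = √[μ(2/r₁ − 1/a_t)] = 10.11 km/s.
First burn Δv₁ = |v_p − v₁| = 2.380 km/s.
Circular speed at r₂: v₂ = √(μ/r₂) = 3.180 km/s.
Transfer-orbit speed at r₂: v_a = √[μ(2/r₂ − 1/a_t)] = 1.711 km/s.
Second burn Δv₂ = |v₂ − v_a| = 1.469 km/s.
Δv = Δv₁ + Δv₂ = 2.380 + 1.469 = 3.849 km/s.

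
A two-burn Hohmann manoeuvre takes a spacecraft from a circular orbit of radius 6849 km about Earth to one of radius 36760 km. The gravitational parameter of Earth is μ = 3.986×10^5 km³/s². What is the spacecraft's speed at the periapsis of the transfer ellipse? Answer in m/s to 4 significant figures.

v = 9905 m/s

The Hohmann ellipse has a_t = (r₁ + r₂)/2 = 21804.5 km.
The periapsis of the transfer ellipse is at r = 6849 km.
Vis-viva: v = √[μ(2/r − 1/a_t)] = √[3.986×10^5 × (2/6849 − 1/21804.5)] = 9.905 km/s.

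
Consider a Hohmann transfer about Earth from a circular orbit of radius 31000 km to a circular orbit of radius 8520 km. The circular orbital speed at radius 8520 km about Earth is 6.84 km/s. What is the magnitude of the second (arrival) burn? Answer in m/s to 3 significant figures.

Δv₂ = 1730 m/s

From the circular-orbit relation v² = μ/r at r = 8520 km: μ = v²r = (6.84)² × 8520 = 3.98613×10^5 km³/s².
Transfer-ellipse semi-major axis a_t = (r₁ + r₂)/2 = (31000 + 8520)/2 = 19760 km.
Circular speed at r = 8520 km: v_c = √(μ/r) = 6.840 km/s.
Transfer-orbit speed at the same r (vis-viva, a = a_t): v_t = √[μ(2/r − 1/a_t)] = 8.567 km/s.
Δv₂ = |v_t − v_c| = |8.567 − 6.840| = 1.727 km/s.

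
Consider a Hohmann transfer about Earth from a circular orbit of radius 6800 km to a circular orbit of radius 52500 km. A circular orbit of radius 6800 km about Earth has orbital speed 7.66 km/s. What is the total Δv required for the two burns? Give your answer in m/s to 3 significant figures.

Δv = 3970 m/s

From the circular-orbit relation v² = μ/r at r = 6800 km: μ = v²r = (7.66)² × 6800 = 3.98994×10^5 km³/s².
The Hohmann ellipse has a_t = (r₁ + r₂)/2 = 29650 km.
At r₁ the circular-orbit speed is v₁ = √(μ/r₁) = 7.660000 km/s.
Transfer-orbit speed at r₁ (vis-viva): v_p = √[μ(2/r₁ − 1/a_t)] = 10.19286 km/s.
First burn Δv₁ = |v_p − v₁| = 2.53286 km/s.
Circular speed at r₂: v₂ = √(μ/r₂) = 2.75679 km/s.
Transfer-orbit speed at r₂: v_a = √[μ(2/r₂ − 1/a_t)] = 1.32022 km/s.
Second burn Δv₂ = |v₂ − v_a| = 1.43657 km/s.
Total Δv = Δv₁ + Δv₂ = 3.969 km/s.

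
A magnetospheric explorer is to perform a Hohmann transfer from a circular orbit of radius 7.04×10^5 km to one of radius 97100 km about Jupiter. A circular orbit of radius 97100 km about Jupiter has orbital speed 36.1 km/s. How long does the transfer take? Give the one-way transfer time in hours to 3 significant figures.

From the circular-orbit relation v² = μ/r at r = 97100 km: μ = v²r = (36.1)² × 97100 = 1.26542×10^8 km³/s².
Semi-major axis of the transfer orbit: a_t = (7.040×10^5 + 97100)/2 = 4.0055×10^5 km.
Half the transfer-orbit period gives t = π√(a_t³/μ) = 70800 s.
Converting: 70800 s ÷ 3600 s/hour = 19.7 hours.

t = 19.7 hours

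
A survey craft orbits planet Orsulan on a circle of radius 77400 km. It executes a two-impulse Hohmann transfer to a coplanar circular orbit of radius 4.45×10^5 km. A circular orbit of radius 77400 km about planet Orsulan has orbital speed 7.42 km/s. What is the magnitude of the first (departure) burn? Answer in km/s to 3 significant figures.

From the circular-orbit relation v² = μ/r at r = 77400 km: μ = v²r = (7.42)² × 77400 = 4.26137×10^6 km³/s².
Semi-major axis of the transfer orbit: a_t = (77400 + 4.450×10^5)/2 = 2.612×10^5 km.
Circular speed at r = 77400 km: v_c = √(μ/r) = 7.420 km/s.
Vis-viva on the transfer ellipse at r = 77400 km gives v_t = √[μ(2/r − 1/a_t)] = 9.685 km/s.
Δv₁ = |v_t − v_c| = |9.685 − 7.420| = 2.265 km/s.

Δv₁ = 2.26 km/s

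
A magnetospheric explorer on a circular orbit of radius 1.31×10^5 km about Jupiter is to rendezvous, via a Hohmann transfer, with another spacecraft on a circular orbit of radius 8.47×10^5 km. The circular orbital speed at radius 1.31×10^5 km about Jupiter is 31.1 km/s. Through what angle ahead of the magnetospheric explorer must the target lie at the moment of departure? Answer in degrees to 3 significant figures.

From the circular-orbit relation v² = μ/r at r = 1.31×10^5 km: μ = v²r = (31.1)² × 1.31×10^5 = 1.26705×10^8 km³/s².
The Hohmann ellipse has a_t = (r₁ + r₂)/2 = 4.890×10^5 km.
The half-period of the transfer ellipse is t = π√(a_t³/μ) = 95437 s.
The target's mean motion on its circular orbit is ω₂ = √(μ/r₂³) = 1.4440×10^-5 rad/s.
Angle swept by the target during transfer: ω₂·t = 1.3781 rad = 78.96°.
Arrival is 180° from departure on the ellipse, so φ = 180° − 78.96° = 101°.

φ = 101°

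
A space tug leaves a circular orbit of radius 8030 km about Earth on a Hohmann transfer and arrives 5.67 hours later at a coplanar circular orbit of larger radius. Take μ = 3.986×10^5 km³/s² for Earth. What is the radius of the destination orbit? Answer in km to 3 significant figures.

Transfer time t = 5.67 hours = 20412 s, and t = π√(a_t³/μ).
So a_t = (μ t²/π²)^(1/3) = (3.986×10^5 × (20412)² / π²)^(1/3) = 25625 km.
Since a_t = (r₁ + r₂)/2, r₂ = 2a_t − r₁ = 2×25625 − 8030 = 43220 km.

r₂ = 43200 km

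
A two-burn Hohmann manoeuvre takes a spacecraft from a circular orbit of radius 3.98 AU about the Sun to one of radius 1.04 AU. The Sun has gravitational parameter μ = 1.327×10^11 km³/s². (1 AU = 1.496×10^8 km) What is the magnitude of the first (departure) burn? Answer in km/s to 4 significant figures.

In km: r₁ = 3.98 × 1.496×10^8 = 5.95408×10^8 km; r₂ = 1.04 × 1.496×10^8 = 1.55584×10^8 km.
Transfer-ellipse semi-major axis a_t = (r₁ + r₂)/2 = (5.95408×10^8 + 1.55584×10^8)/2 = 3.75496×10^8 km.
On the circular orbit at r = 5.95408×10^8 km, v_c = √(μ/r) = 14.929 km/s.
Transfer-orbit speed at the same r (vis-viva, a = a_t): v_t = √[μ(2/r − 1/a_t)] = 9.6097 km/s.
Δv₁ = |v_t − v_c| = |9.6097 − 14.929| = 5.319 km/s.

Δv₁ = 5.319 km/s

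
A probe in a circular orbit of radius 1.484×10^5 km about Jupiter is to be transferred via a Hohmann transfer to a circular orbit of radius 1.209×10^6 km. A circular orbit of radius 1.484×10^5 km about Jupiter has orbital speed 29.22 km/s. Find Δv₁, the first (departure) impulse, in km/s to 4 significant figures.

Δv₁ = 9.779 km/s

From the circular-orbit relation v² = μ/r at r = 1.484×10^5 km: μ = v²r = (29.22)² × 1.484×10^5 = 1.26705×10^8 km³/s².
Transfer-ellipse semi-major axis a_t = (r₁ + r₂)/2 = (1.484×10^5 + 1.209×10^6)/2 = 6.787×10^5 km.
On the circular orbit at r = 1.484×10^5 km, v_c = √(μ/r) = 29.220 km/s.
Transfer-orbit speed at the same r (vis-viva, a = a_t): v_t = √[μ(2/r − 1/a_t)] = 38.999 km/s.
Δv₁ = |v_t − v_c| = |38.999 − 29.220| = 9.779 km/s.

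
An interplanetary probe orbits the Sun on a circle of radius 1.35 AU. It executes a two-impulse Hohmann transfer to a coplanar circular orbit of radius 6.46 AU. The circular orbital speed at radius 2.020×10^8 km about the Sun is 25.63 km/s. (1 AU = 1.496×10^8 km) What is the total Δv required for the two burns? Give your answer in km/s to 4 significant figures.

Δv = 12.16 km/s

From the circular-orbit relation v² = μ/r at r = 2.020×10^8 km: μ = v²r = (25.63)² × 2.020×10^8 = 1.32693×10^11 km³/s².
In km: r₁ = 1.35 × 1.496×10^8 = 2.0196×10^8 km; r₂ = 6.46 × 1.496×10^8 = 9.66416×10^8 km.
The Hohmann ellipse has a_t = (r₁ + r₂)/2 = 5.84188×10^8 km.
Circular speed at r₁: v₁ = √(μ/r₁) = √(1.32693×10^11/2.0196×10^8) = 25.6325 km/s.
Transfer-orbit speed at r₁ (vis-viva equation): v_p = √[μ(2/r₁ − 1/a_t)] = 32.9684 km/s.
First burn Δv₁ = |v_p − v₁| = 7.336 km/s.
Circular speed at r₂: v₂ = √(μ/r₂) = 11.718 km/s.
Transfer-orbit speed at r₂: v_a = √[μ(2/r₂ − 1/a_t)] = 6.8897 km/s.
Second burn Δv₂ = |v₂ − v_a| = 4.828 km/s.
Total Δv = Δv₁ + Δv₂ = 12.16 km/s.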